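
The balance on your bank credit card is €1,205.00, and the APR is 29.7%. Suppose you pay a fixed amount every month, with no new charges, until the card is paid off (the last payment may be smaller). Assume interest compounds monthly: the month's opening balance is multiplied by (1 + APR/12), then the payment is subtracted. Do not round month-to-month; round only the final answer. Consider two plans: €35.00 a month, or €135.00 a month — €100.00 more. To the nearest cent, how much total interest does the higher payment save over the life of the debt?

Monthly rate r = 29.7%/12 = 2.475% = 0.02475.
At €35.00/mo: n = ⌈−ln(1 − rB₀/P)/ln(1+r)⌉ = 79 payments (last €6.17); total interest = total paid − €1,205.00 = €1,531.17.
At €135.00/mo: 11 payments (last €28.71); total interest €173.71.
Interest saved = €1,531.17 − €173.71 = €1,357.46.

€1,357.46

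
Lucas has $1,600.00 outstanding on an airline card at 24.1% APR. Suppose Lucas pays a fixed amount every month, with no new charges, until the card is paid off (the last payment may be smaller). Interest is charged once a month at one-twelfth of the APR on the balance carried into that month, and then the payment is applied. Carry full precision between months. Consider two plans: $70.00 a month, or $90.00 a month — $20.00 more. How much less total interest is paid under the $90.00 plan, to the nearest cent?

$163.84

Monthly rate r = 24.1%/12 = 2.00833% = 0.0200833.
At $70.00/mo: n = ⌈−ln(1 − rB₀/P)/ln(1+r)⌉ = 31 payments (last $63.06); total interest = total paid − $1,600.00 = $563.06.
At $90.00/mo: 23 payments (last $19.22); total interest $399.22.
Interest saved = $563.06 − $399.22 = $163.84.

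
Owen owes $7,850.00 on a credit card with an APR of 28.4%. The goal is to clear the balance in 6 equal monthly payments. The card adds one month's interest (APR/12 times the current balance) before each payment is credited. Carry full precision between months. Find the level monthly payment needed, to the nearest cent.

$1,418.82

Monthly rate r = 28.4%/12 = 2.36667% = 0.0236667.
Level-payment amortization: P = B₀·r / (1 − (1+r)^(−n)) = 7850.00·0.0236667 / (1 − 1.02367^(−6)).
Denominator 1 − (1+r)^(−6) = 0.130942264.
P = 185.783 / 0.130942264 ≈ 1418.82.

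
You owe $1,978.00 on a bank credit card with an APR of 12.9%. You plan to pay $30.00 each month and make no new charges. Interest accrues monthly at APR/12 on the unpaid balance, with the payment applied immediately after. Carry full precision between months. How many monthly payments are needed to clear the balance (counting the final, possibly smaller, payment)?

Monthly rate r = 12.9%/12 = 1.075% = 0.01075.
Recurrence: B ← B·(1+r) − $30.00.
Month 1: interest $21.26; balance after payment $1,969.26.
Month 2: interest $21.17; balance after payment $1,960.43.
Closed form: n = −ln(1 − rB₀/P)/ln(1+r) = −ln(0.29122)/ln(1.01075) ≈ 115.377, so the balance reaches zero during payment 116.

116 payments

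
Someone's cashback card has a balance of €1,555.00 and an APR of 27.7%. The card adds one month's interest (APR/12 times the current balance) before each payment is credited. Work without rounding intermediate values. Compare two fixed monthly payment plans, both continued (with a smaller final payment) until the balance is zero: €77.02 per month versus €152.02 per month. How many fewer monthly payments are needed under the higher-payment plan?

Monthly rate r = 27.7%/12 = 2.30833% = 0.0230833.
At €77.02/mo: n = ⌈−ln(1 − rB₀/P)/ln(1+r)⌉ = 28 payments (last €38.27); total interest = total paid − €1,555.00 = €562.81.
At €152.02/mo: 12 payments (last €122.25); total interest €239.47.
Payments saved = 28 − 12 = 16.

16 fewer payments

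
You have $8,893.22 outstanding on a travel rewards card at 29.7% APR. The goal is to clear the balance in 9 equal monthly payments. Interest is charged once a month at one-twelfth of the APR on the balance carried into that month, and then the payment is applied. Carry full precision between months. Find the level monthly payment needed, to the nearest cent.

$1,114.40

Monthly rate r = 29.7%/12 = 2.475% = 0.02475.
Level-payment amortization: P = B₀·r / (1 − (1+r)^(−n)) = 8893.22·0.02475 / (1 − 1.02475^(−9)).
Denominator 1 − (1+r)^(−9) = 0.197511796.
P = 220.107 / 0.197511796 ≈ 1114.40.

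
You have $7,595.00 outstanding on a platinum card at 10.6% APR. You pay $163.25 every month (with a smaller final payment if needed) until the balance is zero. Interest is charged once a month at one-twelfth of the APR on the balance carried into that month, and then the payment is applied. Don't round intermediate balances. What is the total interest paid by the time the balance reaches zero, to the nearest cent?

$2,229.58

Monthly rate r = 10.6%/12 = 0.883333% = 0.00883333.
Payoff takes n = ⌈−ln(1 − rB₀/P)/ln(1+r)⌉ = ⌈60.181⌉ = 61 payments; the last is $29.58.
Total paid = 60·$163.25 + $29.58 = $9,824.58.
Total interest = total paid − principal = $9,824.58 − $7,595.00 = $2,229.58.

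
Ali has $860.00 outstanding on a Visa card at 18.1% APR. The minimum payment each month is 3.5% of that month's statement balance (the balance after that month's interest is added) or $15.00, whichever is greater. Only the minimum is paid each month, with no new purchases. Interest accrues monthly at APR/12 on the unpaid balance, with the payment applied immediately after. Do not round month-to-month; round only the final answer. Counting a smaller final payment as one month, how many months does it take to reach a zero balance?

Monthly rate r = 18.1%/12 = 1.50833% = 0.0150833.
While 3.5% of the post-interest balance exceeds $15.00, each month B ← (B·(1+r))·(1 − 0.035), i.e. B shrinks by the factor (1+r)·0.965 = 0.97956.
This holds for months 1–35. Entering month 36 the balance is $417.36; 3.5% of the post-interest balance is now below $15.00, so the flat $15.00 minimum applies from here.
From month 36 a fixed $15.00 at rate r clears $417.36 in 37 more payments. Total: 35 + 37 = 72 months.

72 months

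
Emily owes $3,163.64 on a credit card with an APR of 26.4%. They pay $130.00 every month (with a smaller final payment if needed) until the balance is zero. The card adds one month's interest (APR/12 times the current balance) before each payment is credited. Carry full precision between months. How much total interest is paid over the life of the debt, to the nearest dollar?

Monthly rate r = 26.4%/12 = 2.2% = 0.022.
Payoff takes n = ⌈−ln(1 − rB₀/P)/ln(1+r)⌉ = ⌈35.225⌉ = 36 payments; the last is $29.49.
Total paid = 35·$130.00 + $29.49 = $4,579.49.
Total interest = total paid − principal = $4,579.49 − $3,163.64 = $1,415.85.

$1,416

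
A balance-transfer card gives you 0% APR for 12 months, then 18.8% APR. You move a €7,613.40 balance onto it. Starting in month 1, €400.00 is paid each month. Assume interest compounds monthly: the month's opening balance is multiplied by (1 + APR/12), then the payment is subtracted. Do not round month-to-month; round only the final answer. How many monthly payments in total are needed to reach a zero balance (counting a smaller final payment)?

Promo months 1–12 at r₀ = 0%/12 = 0; months 13+ at r₁ = 18.8%/12 = 0.0156667.
After month 12 (no interest yet): B = €7,613.40 − 12·€400.00 = €2,813.40.
Then at r₁ with €400.00/mo: n₂ = −ln(1 − r₁·B/P)/ln(1+r₁) ≈ 7.51 → 8 more payments.

20 payments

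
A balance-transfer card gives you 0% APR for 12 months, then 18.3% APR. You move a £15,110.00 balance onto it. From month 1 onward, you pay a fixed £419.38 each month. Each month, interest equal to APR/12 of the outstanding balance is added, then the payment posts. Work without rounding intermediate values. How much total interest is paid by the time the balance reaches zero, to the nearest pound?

Promo months 1–12 at r₀ = 0%/12 = 0; months 13+ at r₁ = 18.3%/12 = 0.01525.
After month 12 (no interest yet): B = £15,110.00 − 12·£419.38 = £10,077.44.
Then at r₁ with £419.38/mo: n₂ = −ln(1 − r₁·B/P)/ln(1+r₁) ≈ 30.16 → 31 more payments.
Total paid = 42·£419.38 + £66.00 = £17,679.96; interest = £17,679.96 − £15,110.00 = £2,569.96.

£2,570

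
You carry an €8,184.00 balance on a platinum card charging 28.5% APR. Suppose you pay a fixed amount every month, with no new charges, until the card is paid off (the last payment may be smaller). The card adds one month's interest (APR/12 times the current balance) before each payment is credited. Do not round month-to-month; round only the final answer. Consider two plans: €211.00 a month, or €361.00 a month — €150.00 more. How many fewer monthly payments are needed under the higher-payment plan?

76 fewer payments

Monthly rate r = 28.5%/12 = 2.375% = 0.02375.
At €211.00/mo: n = ⌈−ln(1 − rB₀/P)/ln(1+r)⌉ = 109 payments (last €51.11); total interest = total paid − €8,184.00 = €14,655.11.
At €361.00/mo: 33 payments (last €338.40); total interest €3,706.40.
Payments saved = 109 − 33 = 76.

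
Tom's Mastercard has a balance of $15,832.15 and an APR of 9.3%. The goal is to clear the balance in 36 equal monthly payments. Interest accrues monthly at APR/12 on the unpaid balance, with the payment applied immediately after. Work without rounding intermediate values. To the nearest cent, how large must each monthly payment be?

Monthly rate r = 9.3%/12 = 0.775% = 0.00775.
Level-payment amortization: P = B₀·r / (1 − (1+r)^(−n)) = 15832.15·0.00775 / (1 − 1.00775^(−36)).
Denominator 1 − (1+r)^(−36) = 0.242645946.
P = 122.699 / 0.242645946 ≈ 505.67.

$505.67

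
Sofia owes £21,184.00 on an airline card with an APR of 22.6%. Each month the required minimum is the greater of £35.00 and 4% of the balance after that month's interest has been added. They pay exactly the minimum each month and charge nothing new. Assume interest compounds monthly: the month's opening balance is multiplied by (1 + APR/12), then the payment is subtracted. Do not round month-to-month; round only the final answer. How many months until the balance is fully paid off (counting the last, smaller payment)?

178 months

Monthly rate r = 22.6%/12 = 1.88333% = 0.0188333.
While 4% of the post-interest balance exceeds £35.00, each month B ← (B·(1+r))·(1 − 0.04), i.e. B shrinks by the factor (1+r)·0.96 = 0.97808.
This holds for months 1–145. Entering month 146 the balance is £851.71; 4% of the post-interest balance is now below £35.00, so the flat £35.00 minimum applies from here.
From month 146 a fixed £35.00 at rate r clears £851.71 in 33 more payments. Total: 145 + 33 = 178 months.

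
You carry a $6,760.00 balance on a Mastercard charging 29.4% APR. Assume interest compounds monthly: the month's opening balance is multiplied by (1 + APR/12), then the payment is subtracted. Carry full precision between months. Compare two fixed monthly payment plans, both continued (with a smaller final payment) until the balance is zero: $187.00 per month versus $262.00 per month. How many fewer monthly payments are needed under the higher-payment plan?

Monthly rate r = 29.4%/12 = 2.45% = 0.0245.
At $187.00/mo: n = ⌈−ln(1 − rB₀/P)/ln(1+r)⌉ = 90 payments (last $112.07); total interest = total paid − $6,760.00 = $9,995.07.
At $262.00/mo: 42 payments (last $83.53); total interest $4,065.53.
Payments saved = 90 − 42 = 48.

48 fewer payments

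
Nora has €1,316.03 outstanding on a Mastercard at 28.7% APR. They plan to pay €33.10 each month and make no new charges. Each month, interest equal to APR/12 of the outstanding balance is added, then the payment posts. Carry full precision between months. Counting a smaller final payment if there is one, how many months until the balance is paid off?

Monthly rate r = 28.7%/12 = 2.39167% = 0.0239167.
Recurrence: B ← B·(1+r) − €33.10.
Month 1: interest €31.48; balance after payment €1,314.41.
Month 2: interest €31.44; balance after payment €1,312.74.
Closed form: n = −ln(1 − rB₀/P)/ln(1+r) = −ln(0.049092)/ln(1.02392) ≈ 127.524, so the balance reaches zero during payment 128.

128 months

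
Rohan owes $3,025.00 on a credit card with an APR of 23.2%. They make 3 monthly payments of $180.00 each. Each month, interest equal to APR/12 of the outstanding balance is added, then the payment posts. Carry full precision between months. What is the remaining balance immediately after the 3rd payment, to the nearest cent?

Monthly rate r = 23.2%/12 = 1.93333% = 0.0193333.
Each month: B ← B·(1+r) − $180.00.
Month 1: interest $58.48; balance after payment $2,903.48.
Month 2: interest $56.13; balance after payment $2,779.62.
Month 3: interest $53.74; balance after payment $2,653.36.

$2,653.36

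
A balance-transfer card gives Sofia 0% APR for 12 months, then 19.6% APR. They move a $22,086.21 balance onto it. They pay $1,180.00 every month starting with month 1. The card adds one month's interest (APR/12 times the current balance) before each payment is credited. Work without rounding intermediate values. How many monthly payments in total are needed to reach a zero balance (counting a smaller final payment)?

Promo months 1–12 at r₀ = 0%/12 = 0; months 13+ at r₁ = 19.6%/12 = 0.0163333.
After month 12 (no interest yet): B = $22,086.21 − 12·$1,180.00 = $7,926.21.
Then at r₁ with $1,180.00/mo: n₂ = −ln(1 − r₁·B/P)/ln(1+r₁) ≈ 7.17 → 8 more payments.

20 months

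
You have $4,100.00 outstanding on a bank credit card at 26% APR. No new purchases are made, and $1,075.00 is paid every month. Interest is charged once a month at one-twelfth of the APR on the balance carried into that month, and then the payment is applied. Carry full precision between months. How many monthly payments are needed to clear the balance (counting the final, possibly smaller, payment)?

Monthly rate r = 26%/12 = 2.16667% = 0.0216667.
Recurrence: B ← B·(1+r) − $1,075.00.
Month 1: interest $88.83; balance after payment $3,113.83.
Month 2: interest $67.47; balance after payment $2,106.30.
Month 3: interest $45.64; balance after payment $1,076.94.
Month 4: interest $23.33; balance after payment $25.27.
Month 5: interest $0.55; balance after payment $0.00.

5 payments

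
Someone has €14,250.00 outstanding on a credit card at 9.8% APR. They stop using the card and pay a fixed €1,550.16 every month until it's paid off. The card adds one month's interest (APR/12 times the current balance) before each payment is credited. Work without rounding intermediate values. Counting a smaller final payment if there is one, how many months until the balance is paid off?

Monthly rate r = 9.8%/12 = 0.816667% = 0.00816667.
Recurrence: B ← B·(1+r) − €1,550.16.
Month 1: interest €116.38; balance after payment €12,816.22.
Month 2: interest €104.67; balance after payment €11,370.72.
Closed form: n = −ln(1 − rB₀/P)/ln(1+r) = −ln(0.92493)/ln(1.00817) ≈ 9.595, so the balance reaches zero during payment 10.

10 months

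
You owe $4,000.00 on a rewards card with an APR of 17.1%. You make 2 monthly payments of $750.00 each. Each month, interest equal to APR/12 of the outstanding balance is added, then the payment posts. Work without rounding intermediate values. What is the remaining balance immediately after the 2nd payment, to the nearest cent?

$2,604.12

Monthly rate r = 17.1%/12 = 1.425% = 0.01425.
Each month: B ← B·(1+r) − $750.00.
Month 1: interest $57.00; balance after payment $3,307.00.
Month 2: interest $47.12; balance after payment $2,604.12.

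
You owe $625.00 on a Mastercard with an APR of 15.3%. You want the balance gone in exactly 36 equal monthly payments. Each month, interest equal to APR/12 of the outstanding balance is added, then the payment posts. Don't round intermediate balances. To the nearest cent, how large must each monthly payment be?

Monthly rate r = 15.3%/12 = 1.275% = 0.01275.
Level-payment amortization: P = B₀·r / (1 − (1+r)^(−n)) = 625.00·0.01275 / (1 − 1.01275^(−36)).
Denominator 1 − (1+r)^(−36) = 0.366248598.
P = 7.96875 / 0.366248598 ≈ 21.76.

$21.76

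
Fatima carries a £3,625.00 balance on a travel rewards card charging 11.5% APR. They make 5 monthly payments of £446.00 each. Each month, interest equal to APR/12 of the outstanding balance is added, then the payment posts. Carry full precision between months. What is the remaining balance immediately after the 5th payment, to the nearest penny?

£1,528.91

Monthly rate r = 11.5%/12 = 0.958333% = 0.00958333.
Each month: B ← B·(1+r) − £446.00.
Month 1: interest £34.74; balance after payment £3,213.74.
Month 2: interest £30.80; balance after payment £2,798.54.
Month 3: interest £26.82; balance after payment £2,379.36.
Month 4: interest £22.80; balance after payment £1,956.16.
Month 5: interest £18.75; balance after payment £1,528.91.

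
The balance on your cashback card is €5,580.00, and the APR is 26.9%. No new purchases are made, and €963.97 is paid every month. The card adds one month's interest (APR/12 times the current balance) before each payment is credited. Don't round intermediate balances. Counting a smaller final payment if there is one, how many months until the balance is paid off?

7 payments

Monthly rate r = 26.9%/12 = 2.24167% = 0.0224167.
Recurrence: B ← B·(1+r) − €963.97.
Month 1: interest €125.08; balance after payment €4,741.11.
Month 2: interest €106.28; balance after payment €3,883.42.
Closed form: n = −ln(1 − rB₀/P)/ln(1+r) = −ln(0.87024)/ln(1.02242) ≈ 6.269, so the balance reaches zero during payment 7.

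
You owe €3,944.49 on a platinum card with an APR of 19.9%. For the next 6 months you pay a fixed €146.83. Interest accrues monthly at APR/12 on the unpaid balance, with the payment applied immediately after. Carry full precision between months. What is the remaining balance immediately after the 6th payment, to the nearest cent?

€3,435.28

Monthly rate r = 19.9%/12 = 1.65833% = 0.0165833.
Each month: B ← B·(1+r) − €146.83.
Month 1: interest €65.41; balance after payment €3,863.07.
Month 2: interest €64.06; balance after payment €3,780.31.
Month 3: interest €62.69; balance after payment €3,696.17.
Month 4: interest €61.29; balance after payment €3,610.63.
Month 5: interest €59.88; balance after payment €3,523.68.
Month 6: interest €58.43; balance after payment €3,435.28.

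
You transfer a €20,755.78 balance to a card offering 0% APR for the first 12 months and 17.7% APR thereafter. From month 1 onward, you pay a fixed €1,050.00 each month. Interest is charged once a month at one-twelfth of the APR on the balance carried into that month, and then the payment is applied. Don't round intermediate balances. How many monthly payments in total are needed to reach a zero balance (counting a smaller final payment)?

Promo months 1–12 at r₀ = 0%/12 = 0; months 13+ at r₁ = 17.7%/12 = 0.01475.
After month 12 (no interest yet): B = €20,755.78 − 12·€1,050.00 = €8,155.78.
Then at r₁ with €1,050.00/mo: n₂ = −ln(1 − r₁·B/P)/ln(1+r₁) ≈ 8.31 → 9 more payments.

21 months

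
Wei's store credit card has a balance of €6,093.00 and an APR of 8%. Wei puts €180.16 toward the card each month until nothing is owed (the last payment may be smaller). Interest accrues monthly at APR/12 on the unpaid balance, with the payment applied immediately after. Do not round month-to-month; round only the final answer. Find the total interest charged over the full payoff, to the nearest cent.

Monthly rate r = 8%/12 = 0.666667% = 0.00666667.
Payoff takes n = ⌈−ln(1 − rB₀/P)/ln(1+r)⌉ = ⌈38.452⌉ = 39 payments; the last is €81.53.
Total paid = 38·€180.16 + €81.53 = €6,927.61.
Total interest = total paid − principal = €6,927.61 − €6,093.00 = €834.61.

€834.61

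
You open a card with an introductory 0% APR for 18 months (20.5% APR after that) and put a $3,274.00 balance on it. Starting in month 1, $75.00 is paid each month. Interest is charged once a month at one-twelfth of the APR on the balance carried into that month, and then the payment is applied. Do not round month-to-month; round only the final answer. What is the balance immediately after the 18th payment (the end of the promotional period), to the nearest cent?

$1,924.00

Promo months 1–18 at r₀ = 0%/12 = 0; months 19+ at r₁ = 20.5%/12 = 0.0170833.
After month 18 (no interest yet): B = $3,274.00 − 18·$75.00 = $1,924.00.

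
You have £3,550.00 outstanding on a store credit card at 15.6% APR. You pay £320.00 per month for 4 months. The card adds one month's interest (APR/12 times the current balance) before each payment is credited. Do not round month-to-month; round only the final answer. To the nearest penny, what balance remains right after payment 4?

£2,433.05

Monthly rate r = 15.6%/12 = 1.3% = 0.013.
Each month: B ← B·(1+r) − £320.00.
Month 1: interest £46.15; balance after payment £3,276.15.
Month 2: interest £42.59; balance after payment £2,998.74.
Month 3: interest £38.98; balance after payment £2,717.72.
Month 4: interest £35.33; balance after payment £2,433.05.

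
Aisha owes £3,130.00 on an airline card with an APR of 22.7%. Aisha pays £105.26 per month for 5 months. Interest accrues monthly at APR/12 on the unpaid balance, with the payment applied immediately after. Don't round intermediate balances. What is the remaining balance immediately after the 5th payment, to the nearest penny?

£2,890.87

Monthly rate r = 22.7%/12 = 1.89167% = 0.0189167.
Each month: B ← B·(1+r) − £105.26.
Month 1: interest £59.21; balance after payment £3,083.95.
Month 2: interest £58.34; balance after payment £3,037.03.
Month 3: interest £57.45; balance after payment £2,989.22.
Month 4: interest £56.55; balance after payment £2,940.50.
Month 5: interest £55.62; balance after payment £2,890.87.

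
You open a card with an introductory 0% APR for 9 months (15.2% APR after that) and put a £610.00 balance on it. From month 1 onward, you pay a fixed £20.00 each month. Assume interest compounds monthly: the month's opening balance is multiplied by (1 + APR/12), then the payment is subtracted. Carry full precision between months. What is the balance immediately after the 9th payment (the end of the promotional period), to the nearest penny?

£430.00

Promo months 1–9 at r₀ = 0%/12 = 0; months 10+ at r₁ = 15.2%/12 = 0.0126667.
After month 9 (no interest yet): B = £610.00 − 9·£20.00 = £430.00.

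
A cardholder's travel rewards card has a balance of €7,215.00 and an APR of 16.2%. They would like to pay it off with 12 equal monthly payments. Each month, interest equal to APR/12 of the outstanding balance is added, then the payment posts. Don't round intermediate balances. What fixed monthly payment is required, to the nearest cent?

€655.31

Monthly rate r = 16.2%/12 = 1.35% = 0.0135.
Level-payment amortization: P = B₀·r / (1 − (1+r)^(−n)) = 7215.00·0.0135 / (1 − 1.0135^(−12)).
Denominator 1 − (1+r)^(−12) = 0.148636624.
P = 97.4025 / 0.148636624 ≈ 655.31.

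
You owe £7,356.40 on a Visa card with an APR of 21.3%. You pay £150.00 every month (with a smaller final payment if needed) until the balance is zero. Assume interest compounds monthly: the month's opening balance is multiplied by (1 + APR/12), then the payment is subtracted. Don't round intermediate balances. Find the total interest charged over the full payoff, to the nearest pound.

Monthly rate r = 21.3%/12 = 1.775% = 0.01775.
Payoff takes n = ⌈−ln(1 − rB₀/P)/ln(1+r)⌉ = ⌈116.181⌉ = 117 payments; the last is £27.40.
Total paid = 116·£150.00 + £27.40 = £17,427.40.
Total interest = total paid − principal = £17,427.40 − £7,356.40 = £10,071.00.

£10,071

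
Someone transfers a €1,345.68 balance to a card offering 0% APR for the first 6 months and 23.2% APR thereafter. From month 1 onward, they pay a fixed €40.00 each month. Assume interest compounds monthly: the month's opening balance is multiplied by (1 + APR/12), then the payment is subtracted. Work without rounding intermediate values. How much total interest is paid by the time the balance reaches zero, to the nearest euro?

Promo months 1–6 at r₀ = 0%/12 = 0; months 7+ at r₁ = 23.2%/12 = 0.0193333.
After month 6 (no interest yet): B = €1,345.68 − 6·€40.00 = €1,105.68.
Then at r₁ with €40.00/mo: n₂ = −ln(1 − r₁·B/P)/ln(1+r₁) ≈ 39.92 → 40 more payments.
Total paid = 45·€40.00 + €36.90 = €1,836.90; interest = €1,836.90 − €1,345.68 = €491.22.

€491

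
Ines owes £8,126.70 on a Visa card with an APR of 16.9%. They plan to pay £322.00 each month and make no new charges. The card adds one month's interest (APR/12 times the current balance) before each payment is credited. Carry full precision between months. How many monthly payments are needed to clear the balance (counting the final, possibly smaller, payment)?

32 months

Monthly rate r = 16.9%/12 = 1.40833% = 0.0140833.
Recurrence: B ← B·(1+r) − £322.00.
Month 1: interest £114.45; balance after payment £7,919.15.
Month 2: interest £111.53; balance after payment £7,708.68.
Closed form: n = −ln(1 − rB₀/P)/ln(1+r) = −ln(0.64456)/ln(1.01408) ≈ 31.404, so the balance reaches zero during payment 32.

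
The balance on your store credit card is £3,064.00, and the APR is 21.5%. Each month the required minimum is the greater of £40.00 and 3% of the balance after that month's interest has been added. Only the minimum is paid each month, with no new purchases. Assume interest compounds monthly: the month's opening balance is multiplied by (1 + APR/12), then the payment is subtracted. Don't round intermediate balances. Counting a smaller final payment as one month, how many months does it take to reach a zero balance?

Monthly rate r = 21.5%/12 = 1.79167% = 0.0179167.
While 3% of the post-interest balance exceeds £40.00, each month B ← (B·(1+r))·(1 − 0.03), i.e. B shrinks by the factor (1+r)·0.97 = 0.98738.
This holds for months 1–67. Entering month 68 the balance is £1,308.32; 3% of the post-interest balance is now below £40.00, so the flat £40.00 minimum applies from here.
From month 68 a fixed £40.00 at rate r clears £1,308.32 in 50 more payments. Total: 67 + 50 = 117 months.

117 months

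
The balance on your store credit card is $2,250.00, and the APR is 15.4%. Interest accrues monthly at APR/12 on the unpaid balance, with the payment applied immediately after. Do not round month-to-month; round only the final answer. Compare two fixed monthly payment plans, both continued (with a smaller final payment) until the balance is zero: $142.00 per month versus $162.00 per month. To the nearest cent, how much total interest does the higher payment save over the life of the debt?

Monthly rate r = 15.4%/12 = 1.28333% = 0.0128333.
At $142.00/mo: n = ⌈−ln(1 − rB₀/P)/ln(1+r)⌉ = 18 payments (last $117.67); total interest = total paid − $2,250.00 = $281.67.
At $162.00/mo: 16 payments (last $64.18); total interest $244.18.
Interest saved = $281.67 − $244.18 = $37.49.

$37.49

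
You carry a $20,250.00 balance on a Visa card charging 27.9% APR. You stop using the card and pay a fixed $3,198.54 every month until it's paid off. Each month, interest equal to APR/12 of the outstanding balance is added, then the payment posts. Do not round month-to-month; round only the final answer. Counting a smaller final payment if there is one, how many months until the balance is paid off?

Monthly rate r = 27.9%/12 = 2.325% = 0.02325.
Recurrence: B ← B·(1+r) − $3,198.54.
Month 1: interest $470.81; balance after payment $17,522.27.
Month 2: interest $407.39; balance after payment $14,731.13.
Closed form: n = −ln(1 − rB₀/P)/ln(1+r) = −ln(0.8528)/ln(1.02325) ≈ 6.928, so the balance reaches zero during payment 7.

7 payments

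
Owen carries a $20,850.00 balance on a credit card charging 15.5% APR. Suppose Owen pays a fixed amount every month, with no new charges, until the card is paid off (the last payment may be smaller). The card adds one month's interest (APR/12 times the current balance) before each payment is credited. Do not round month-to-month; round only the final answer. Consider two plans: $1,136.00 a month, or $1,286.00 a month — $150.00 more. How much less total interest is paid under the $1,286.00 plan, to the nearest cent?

$403.76

Monthly rate r = 15.5%/12 = 1.29167% = 0.0129167.
At $1,136.00/mo: n = ⌈−ln(1 − rB₀/P)/ln(1+r)⌉ = 22 payments (last $95.89); total interest = total paid − $20,850.00 = $3,101.89.
At $1,286.00/mo: 19 payments (last $400.13); total interest $2,698.13.
Interest saved = $3,101.89 − $2,698.13 = $403.76.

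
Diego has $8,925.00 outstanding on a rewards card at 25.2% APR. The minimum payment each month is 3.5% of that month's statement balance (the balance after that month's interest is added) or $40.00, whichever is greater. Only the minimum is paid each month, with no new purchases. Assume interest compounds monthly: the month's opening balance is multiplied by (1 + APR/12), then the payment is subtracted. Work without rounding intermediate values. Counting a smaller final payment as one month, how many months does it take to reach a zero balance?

183 months

Monthly rate r = 25.2%/12 = 2.1% = 0.021.
While 3.5% of the post-interest balance exceeds $40.00, each month B ← (B·(1+r))·(1 − 0.035), i.e. B shrinks by the factor (1+r)·0.965 = 0.98526.
This holds for months 1–140. Entering month 141 the balance is $1,116.96; 3.5% of the post-interest balance is now below $40.00, so the flat $40.00 minimum applies from here.
From month 141 a fixed $40.00 at rate r clears $1,116.96 in 43 more payments. Total: 140 + 43 = 183 months.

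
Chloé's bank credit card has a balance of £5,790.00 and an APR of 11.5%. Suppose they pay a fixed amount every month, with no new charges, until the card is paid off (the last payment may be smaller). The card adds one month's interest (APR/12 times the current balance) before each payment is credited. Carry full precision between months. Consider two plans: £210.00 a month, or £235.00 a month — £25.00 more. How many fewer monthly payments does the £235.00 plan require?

Monthly rate r = 11.5%/12 = 0.958333% = 0.00958333.
At £210.00/mo: n = ⌈−ln(1 − rB₀/P)/ln(1+r)⌉ = 33 payments (last £35.94); total interest = total paid − £5,790.00 = £965.94.
At £235.00/mo: 29 payments (last £56.50); total interest £846.50.
Payments saved = 33 − 29 = 4.

4 fewer payments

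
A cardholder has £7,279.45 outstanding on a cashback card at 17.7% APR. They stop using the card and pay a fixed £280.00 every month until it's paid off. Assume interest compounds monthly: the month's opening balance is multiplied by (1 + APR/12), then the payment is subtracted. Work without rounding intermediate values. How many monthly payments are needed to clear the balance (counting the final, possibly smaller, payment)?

Monthly rate r = 17.7%/12 = 1.475% = 0.01475.
Recurrence: B ← B·(1+r) − £280.00.
Month 1: interest £107.37; balance after payment £7,106.82.
Month 2: interest £104.83; balance after payment £6,931.65.
Closed form: n = −ln(1 − rB₀/P)/ln(1+r) = −ln(0.61653)/ln(1.01475) ≈ 33.031, so the balance reaches zero during payment 34.

34 months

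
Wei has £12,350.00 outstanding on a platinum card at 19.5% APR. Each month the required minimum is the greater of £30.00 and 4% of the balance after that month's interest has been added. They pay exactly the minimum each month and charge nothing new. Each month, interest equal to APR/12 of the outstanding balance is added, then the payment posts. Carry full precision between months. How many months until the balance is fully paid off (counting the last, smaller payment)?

146 months

Monthly rate r = 19.5%/12 = 1.625% = 0.01625.
While 4% of the post-interest balance exceeds £30.00, each month B ← (B·(1+r))·(1 − 0.04), i.e. B shrinks by the factor (1+r)·0.96 = 0.9756.
This holds for months 1–115. Entering month 116 the balance is £720.98; 4% of the post-interest balance is now below £30.00, so the flat £30.00 minimum applies from here.
From month 116 a fixed £30.00 at rate r clears £720.98 in 31 more payments. Total: 115 + 31 = 146 months.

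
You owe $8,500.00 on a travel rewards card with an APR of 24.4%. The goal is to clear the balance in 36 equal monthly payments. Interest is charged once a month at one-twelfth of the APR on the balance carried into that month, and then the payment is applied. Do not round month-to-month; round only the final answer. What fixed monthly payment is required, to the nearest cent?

Monthly rate r = 24.4%/12 = 2.03333% = 0.0203333.
Level-payment amortization: P = B₀·r / (1 − (1+r)^(−n)) = 8500.00·0.0203333 / (1 − 1.02033^(−36)).
Denominator 1 − (1+r)^(−36) = 0.515509457.
P = 172.833 / 0.515509457 ≈ 335.27.

$335.27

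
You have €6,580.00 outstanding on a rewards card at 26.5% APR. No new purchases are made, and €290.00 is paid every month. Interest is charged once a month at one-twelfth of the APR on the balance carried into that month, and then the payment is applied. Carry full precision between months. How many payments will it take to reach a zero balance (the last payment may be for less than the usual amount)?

32 payments

Monthly rate r = 26.5%/12 = 2.20833% = 0.0220833.
Recurrence: B ← B·(1+r) − €290.00.
Month 1: interest €145.31; balance after payment €6,435.31.
Month 2: interest €142.11; balance after payment €6,287.42.
Closed form: n = −ln(1 − rB₀/P)/ln(1+r) = −ln(0.49894)/ln(1.02208) ≈ 31.831, so the balance reaches zero during payment 32.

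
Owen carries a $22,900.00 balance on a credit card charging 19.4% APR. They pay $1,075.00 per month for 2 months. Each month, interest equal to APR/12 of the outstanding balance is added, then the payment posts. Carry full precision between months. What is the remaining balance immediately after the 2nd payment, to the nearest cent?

Monthly rate r = 19.4%/12 = 1.61667% = 0.0161667.
Each month: B ← B·(1+r) − $1,075.00.
Month 1: interest $370.22; balance after payment $22,195.22.
Month 2: interest $358.82; balance after payment $21,479.04.

$21,479.04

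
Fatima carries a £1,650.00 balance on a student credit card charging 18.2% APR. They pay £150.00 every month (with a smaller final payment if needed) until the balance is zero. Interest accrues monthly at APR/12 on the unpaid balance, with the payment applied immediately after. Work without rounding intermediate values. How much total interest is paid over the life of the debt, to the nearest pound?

Monthly rate r = 18.2%/12 = 1.51667% = 0.0151667.
Payoff takes n = ⌈−ln(1 − rB₀/P)/ln(1+r)⌉ = ⌈12.125⌉ = 13 payments; the last is £18.94.
Total paid = 12·£150.00 + £18.94 = £1,818.94.
Total interest = total paid − principal = £1,818.94 − £1,650.00 = £168.94.

£169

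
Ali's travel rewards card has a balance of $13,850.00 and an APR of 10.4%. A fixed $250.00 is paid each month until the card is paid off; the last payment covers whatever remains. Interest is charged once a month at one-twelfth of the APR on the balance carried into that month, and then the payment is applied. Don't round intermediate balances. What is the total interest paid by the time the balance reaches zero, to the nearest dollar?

$5,102

Monthly rate r = 10.4%/12 = 0.866667% = 0.00866667.
Payoff takes n = ⌈−ln(1 − rB₀/P)/ln(1+r)⌉ = ⌈75.809⌉ = 76 payments; the last is $202.48.
Total paid = 75·$250.00 + $202.48 = $18,952.48.
Total interest = total paid − principal = $18,952.48 − $13,850.00 = $5,102.48.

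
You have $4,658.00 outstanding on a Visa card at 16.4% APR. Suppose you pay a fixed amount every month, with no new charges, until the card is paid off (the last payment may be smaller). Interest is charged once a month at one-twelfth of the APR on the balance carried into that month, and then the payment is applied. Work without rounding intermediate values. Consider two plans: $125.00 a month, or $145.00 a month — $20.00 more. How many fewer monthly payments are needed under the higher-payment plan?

10 fewer payments

Monthly rate r = 16.4%/12 = 1.36667% = 0.0136667.
At $125.00/mo: n = ⌈−ln(1 − rB₀/P)/ln(1+r)⌉ = 53 payments (last $55.61); total interest = total paid − $4,658.00 = $1,897.61.
At $145.00/mo: 43 payments (last $85.42); total interest $1,517.42.
Payments saved = 53 − 43 = 10.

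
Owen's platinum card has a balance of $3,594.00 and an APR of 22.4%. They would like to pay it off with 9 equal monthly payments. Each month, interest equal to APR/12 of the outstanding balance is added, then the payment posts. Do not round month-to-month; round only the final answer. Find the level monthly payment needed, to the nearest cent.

Monthly rate r = 22.4%/12 = 1.86667% = 0.0186667.
Level-payment amortization: P = B₀·r / (1 − (1+r)^(−n)) = 3594.00·0.0186667 / (1 − 1.01867^(−9)).
Denominator 1 − (1+r)^(−9) = 0.153335904.
P = 67.088 / 0.153335904 ≈ 437.52.

$437.52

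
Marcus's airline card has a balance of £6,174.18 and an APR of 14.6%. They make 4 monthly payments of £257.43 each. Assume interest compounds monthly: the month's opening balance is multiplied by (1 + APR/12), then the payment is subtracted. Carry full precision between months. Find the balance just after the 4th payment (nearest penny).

£5,431.52

Monthly rate r = 14.6%/12 = 1.21667% = 0.0121667.
Each month: B ← B·(1+r) − £257.43.
Month 1: interest £75.12; balance after payment £5,991.87.
Month 2: interest £72.90; balance after payment £5,807.34.
Month 3: interest £70.66; balance after payment £5,620.57.
Month 4: interest £68.38; balance after payment £5,431.52.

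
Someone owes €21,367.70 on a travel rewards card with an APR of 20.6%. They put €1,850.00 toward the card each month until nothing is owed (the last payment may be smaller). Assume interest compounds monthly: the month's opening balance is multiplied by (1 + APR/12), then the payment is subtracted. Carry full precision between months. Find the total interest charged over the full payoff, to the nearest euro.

€2,652

Monthly rate r = 20.6%/12 = 1.71667% = 0.0171667.
Payoff takes n = ⌈−ln(1 − rB₀/P)/ln(1+r)⌉ = ⌈12.983⌉ = 13 payments; the last is €1,819.73.
Total paid = 12·€1,850.00 + €1,819.73 = €24,019.73.
Total interest = total paid − principal = €24,019.73 − €21,367.70 = €2,652.03.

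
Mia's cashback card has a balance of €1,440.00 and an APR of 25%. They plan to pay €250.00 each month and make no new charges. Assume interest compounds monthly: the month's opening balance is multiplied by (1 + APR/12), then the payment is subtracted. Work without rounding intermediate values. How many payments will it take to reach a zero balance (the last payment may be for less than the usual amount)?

7 payments

Monthly rate r = 25%/12 = 2.08333% = 0.0208333.
Recurrence: B ← B·(1+r) − €250.00.
Month 1: interest €30.00; balance after payment €1,220.00.
Month 2: interest €25.42; balance after payment €995.42.
Closed form: n = −ln(1 − rB₀/P)/ln(1+r) = −ln(0.88)/ln(1.02083) ≈ 6.200, so the balance reaches zero during payment 7.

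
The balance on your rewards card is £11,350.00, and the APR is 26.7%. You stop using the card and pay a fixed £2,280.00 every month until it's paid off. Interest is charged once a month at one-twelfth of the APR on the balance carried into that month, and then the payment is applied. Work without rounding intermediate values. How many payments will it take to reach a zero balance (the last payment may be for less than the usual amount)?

Monthly rate r = 26.7%/12 = 2.225% = 0.02225.
Recurrence: B ← B·(1+r) − £2,280.00.
Month 1: interest £252.54; balance after payment £9,322.54.
Month 2: interest £207.43; balance after payment £7,249.96.
Month 3: interest £161.31; balance after payment £5,131.28.
Month 4: interest £114.17; balance after payment £2,965.45.
Month 5: interest £65.98; balance after payment £751.43.
Month 6: interest £16.72; balance after payment £0.00.

6 payments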